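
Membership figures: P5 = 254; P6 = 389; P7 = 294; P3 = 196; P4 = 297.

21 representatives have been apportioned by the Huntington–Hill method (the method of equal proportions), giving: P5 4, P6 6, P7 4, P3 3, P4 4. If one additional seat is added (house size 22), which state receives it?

Priority for the next seat is population ÷ (√(s·(s+1))).
Priorities: P5 56.796, P6 60.024, P7 65.740, P3 56.580, P4 66.411.
Highest priority: P4.

P4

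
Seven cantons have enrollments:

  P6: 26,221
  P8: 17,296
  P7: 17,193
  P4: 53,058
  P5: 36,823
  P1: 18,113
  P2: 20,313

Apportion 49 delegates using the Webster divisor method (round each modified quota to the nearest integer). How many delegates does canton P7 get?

4

Standard divisor 189017/49 ≈ 3857.49; standard quotas: P6 6.797, P8 4.484, P7 4.457, P4 13.755, P5 9.546, P1 4.696, P2 5.266.
Rounding to the nearest integer gives P6 7, P8 4, P7 4, P4 14, P5 10, P1 5, P2 5 — total 49, matching the house size, so no adjustment is needed.
P7 receives 4.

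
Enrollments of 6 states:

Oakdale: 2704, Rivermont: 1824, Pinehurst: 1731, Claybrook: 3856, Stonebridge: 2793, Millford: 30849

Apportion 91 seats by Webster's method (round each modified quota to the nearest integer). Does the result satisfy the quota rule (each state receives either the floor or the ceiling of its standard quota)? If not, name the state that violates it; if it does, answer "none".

Standard quotas: Oakdale 5.623, Rivermont 3.793, Pinehurst 3.600, Claybrook 8.019, Stonebridge 5.809, Millford 64.156.
Webster allocation: Oakdale 6, Rivermont 4, Pinehurst 4, Claybrook 8, Stonebridge 6, Millford 63.
Millford has quota 64.156 (lower 64, upper 65) but receives 63 — outside the quota interval.

Millford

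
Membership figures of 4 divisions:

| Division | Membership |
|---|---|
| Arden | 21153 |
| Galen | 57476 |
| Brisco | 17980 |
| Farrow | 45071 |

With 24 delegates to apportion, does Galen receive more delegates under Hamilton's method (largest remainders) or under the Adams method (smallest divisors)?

Hamilton: Arden 3, Galen 10, Brisco 3, Farrow 8.
Adams: Arden 4, Galen 9, Brisco 3, Farrow 8.
Galen gets 10 under Hamilton and 9 under Adams.

Hamilton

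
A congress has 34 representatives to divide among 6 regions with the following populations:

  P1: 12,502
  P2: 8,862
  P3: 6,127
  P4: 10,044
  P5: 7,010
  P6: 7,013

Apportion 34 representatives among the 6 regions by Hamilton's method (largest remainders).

The standard divisor is 51558/34 ≈ 1516.412.
Standard quotas: P1 8.2445, P2 5.8441, P3 4.0405, P4 6.6235, P5 4.6228, P6 4.6247.
Lower quotas: P1 8, P2 5, P3 4, P4 6, P5 4, P6 4 (sum 31, leaving 3 seats).
Remainders in descending order: P2 0.8441, P6 0.6247, P4 0.6235, P5 0.6228, P1 0.2445, P3 0.0405.
The surplus seats go to P2, P6, P4.

P1 8, P2 6, P3 4, P4 7, P5 4, P6 5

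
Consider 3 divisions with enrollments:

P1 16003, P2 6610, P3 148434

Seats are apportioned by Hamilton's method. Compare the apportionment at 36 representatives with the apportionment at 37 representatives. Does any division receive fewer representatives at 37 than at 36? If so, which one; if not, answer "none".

P2

At 36 seats: P1 3, P2 2, P3 31.
At 37 seats: P1 4, P2 1, P3 32.
P2 drops from 2 to 1.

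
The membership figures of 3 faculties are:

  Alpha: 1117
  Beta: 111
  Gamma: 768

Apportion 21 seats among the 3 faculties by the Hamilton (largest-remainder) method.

The standard divisor is 1996/21 ≈ 95.048.
Standard quotas: Alpha 11.752, Beta 1.168, Gamma 8.080.
Lower quotas: Alpha 11, Beta 1, Gamma 8 (sum 20, leaving 1 seat).
Remainders in descending order: Alpha 0.752, Beta 0.168, Gamma 0.080.
Largest remainder: Alpha receives the extra seat.

Alpha=12, Beta=1, Gamma=8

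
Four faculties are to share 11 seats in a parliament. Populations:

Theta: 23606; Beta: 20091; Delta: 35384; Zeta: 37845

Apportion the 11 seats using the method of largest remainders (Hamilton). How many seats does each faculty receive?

Total 116926; standard divisor 116926/11 ≈ 10629.636.
Standard quotas: Theta 2.2208, Beta 1.8901, Delta 3.3288, Zeta 3.5603.
Lower quotas: Theta 2, Beta 1, Delta 3, Zeta 3 (sum 9, leaving 2 seats).
Remainders in descending order: Beta 0.8901, Zeta 0.5603, Delta 0.3288, Theta 0.2208.
The surplus seats go to Beta, Zeta.

Theta 2, Beta 2, Delta 3, Zeta 4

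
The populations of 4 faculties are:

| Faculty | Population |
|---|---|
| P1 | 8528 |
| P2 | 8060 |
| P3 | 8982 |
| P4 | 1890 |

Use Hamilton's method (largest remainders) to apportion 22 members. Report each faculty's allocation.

Standard divisor: 27460 ÷ 22 ≈ 1248.182.
Standard quotas: P1 6.8323, P2 6.4574, P3 7.1961, P4 1.5142.
Lower quotas: P1 6, P2 6, P3 7, P4 1 (sum 20, leaving 2 seats).
Remainders in descending order: P1 0.8323, P4 0.5142, P2 0.4574, P3 0.1961.
The surplus seats go to P1, P4.

P1: 7, P2: 6, P3: 7, P4: 2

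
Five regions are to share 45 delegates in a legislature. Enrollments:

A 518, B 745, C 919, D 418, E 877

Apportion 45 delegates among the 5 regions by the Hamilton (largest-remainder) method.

Total 3477; standard divisor 3477/45 ≈ 77.267.
Standard quotas: A 6.704, B 9.642, C 11.894, D 5.410, E 11.350.
Lower quotas: A 6, B 9, C 11, D 5, E 11 (sum 42, leaving 3 seats).
Remainders in descending order: C 0.894, A 0.704, B 0.642, D 0.410, E 0.350.
The surplus seats go to C, A, B.

A 7, B 10, C 12, D 5, E 11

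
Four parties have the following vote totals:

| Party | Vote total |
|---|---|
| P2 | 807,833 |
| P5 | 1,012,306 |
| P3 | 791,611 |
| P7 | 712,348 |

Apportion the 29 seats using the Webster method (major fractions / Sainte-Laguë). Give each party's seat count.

P2 7, P5 9, P3 7, P7 6

Standard divisor 3324098/29 ≈ 114624.069; standard quotas: P2 7.048, P5 8.832, P3 6.906, P7 6.215.
Rounding to the nearest integer gives P2 7, P5 9, P3 7, P7 6 — total 29, matching the house size, so no adjustment is needed.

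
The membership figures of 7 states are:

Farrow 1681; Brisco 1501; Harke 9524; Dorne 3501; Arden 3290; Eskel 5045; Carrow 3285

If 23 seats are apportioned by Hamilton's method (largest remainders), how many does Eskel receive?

Total 27827; standard divisor 27827/23 ≈ 1209.87.
Standard quotas: Farrow 1.3894, Brisco 1.2406, Harke 7.8719, Dorne 2.8937, Arden 2.7193, Eskel 4.1699, Carrow 2.7152.
Lower quotas: Farrow 1, Brisco 1, Harke 7, Dorne 2, Arden 2, Eskel 4, Carrow 2 (sum 19, leaving 4 seats).
Remainders in descending order: Dorne 0.8937, Harke 0.8719, Arden 0.7193, Carrow 0.7152, Farrow 0.3894, Brisco 0.2406, Eskel 0.1699.
Largest remainders: Dorne, Harke, Arden, Carrow receive the extra seats.
Eskel receives 4.

4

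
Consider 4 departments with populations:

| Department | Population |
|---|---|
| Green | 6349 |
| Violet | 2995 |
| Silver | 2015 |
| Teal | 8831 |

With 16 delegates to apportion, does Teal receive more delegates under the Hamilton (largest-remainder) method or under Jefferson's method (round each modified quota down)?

Hamilton: Green 5, Violet 2, Silver 2, Teal 7.
Jefferson: Green 5, Violet 2, Silver 1, Teal 8.
Teal gets 7 under Hamilton and 8 under Jefferson.

Jefferson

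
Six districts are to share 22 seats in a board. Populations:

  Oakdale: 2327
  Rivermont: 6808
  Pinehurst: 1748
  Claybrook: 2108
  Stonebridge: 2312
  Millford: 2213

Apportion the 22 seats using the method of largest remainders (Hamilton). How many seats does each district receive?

Oakdale=3; Rivermont=8; Pinehurst=2; Claybrook=3; Stonebridge=3; Millford=3

The standard divisor is 17516/22 ≈ 796.182.
Standard quotas: Oakdale 2.9227, Rivermont 8.5508, Pinehurst 2.1955, Claybrook 2.6476, Stonebridge 2.9039, Millford 2.7795.
Lower quotas: Oakdale 2, Rivermont 8, Pinehurst 2, Claybrook 2, Stonebridge 2, Millford 2 (sum 18, leaving 4 seats).
Remainders in descending order: Oakdale 0.9227, Stonebridge 0.9039, Millford 0.7795, Claybrook 0.6476, Rivermont 0.5508, Pinehurst 0.1955.
The surplus seats go to Oakdale, Stonebridge, Millford, Claybrook.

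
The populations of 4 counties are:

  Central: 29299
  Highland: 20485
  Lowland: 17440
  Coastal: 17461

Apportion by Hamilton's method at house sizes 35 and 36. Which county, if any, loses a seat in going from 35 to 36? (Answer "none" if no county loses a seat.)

none

At 35 seats: Central 12, Highland 9, Lowland 7, Coastal 7.
At 36 seats: Central 13, Highland 9, Lowland 7, Coastal 7.
No county's allocation decreased.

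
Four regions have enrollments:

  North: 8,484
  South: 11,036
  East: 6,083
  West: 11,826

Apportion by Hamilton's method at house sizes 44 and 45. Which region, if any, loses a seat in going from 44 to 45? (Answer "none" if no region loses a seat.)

none

At 44 seats: North 10, South 13, East 7, West 14.
At 45 seats: North 10, South 13, East 8, West 14.
No region's allocation decreased.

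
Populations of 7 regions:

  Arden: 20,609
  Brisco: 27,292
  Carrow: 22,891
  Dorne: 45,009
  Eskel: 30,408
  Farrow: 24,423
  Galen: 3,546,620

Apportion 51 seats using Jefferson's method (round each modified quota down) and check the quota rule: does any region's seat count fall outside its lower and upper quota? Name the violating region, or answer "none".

Standard quotas: Arden 0.283, Brisco 0.374, Carrow 0.314, Dorne 0.618, Eskel 0.417, Farrow 0.335, Galen 48.659.
Jefferson allocation: Arden 0, Brisco 0, Carrow 0, Dorne 0, Eskel 0, Farrow 0, Galen 51.
Galen has quota 48.659 (lower 48, upper 49) but receives 51 — outside the quota interval.

Galen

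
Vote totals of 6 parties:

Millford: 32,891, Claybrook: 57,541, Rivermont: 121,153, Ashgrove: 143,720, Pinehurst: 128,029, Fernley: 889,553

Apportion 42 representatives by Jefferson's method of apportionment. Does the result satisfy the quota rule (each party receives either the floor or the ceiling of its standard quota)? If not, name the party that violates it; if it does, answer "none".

Fernley

Standard quotas: Millford 1.006, Claybrook 1.760, Rivermont 3.706, Ashgrove 4.397, Pinehurst 3.917, Fernley 27.214.
Jefferson allocation: Millford 1, Claybrook 1, Rivermont 3, Ashgrove 4, Pinehurst 4, Fernley 29.
Fernley has quota 27.214 (lower 27, upper 28) but receives 29 — outside the quota interval.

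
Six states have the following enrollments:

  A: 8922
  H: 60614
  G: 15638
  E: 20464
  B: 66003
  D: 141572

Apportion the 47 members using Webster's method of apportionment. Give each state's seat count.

A=1, H=9, G=2, E=3, B=10, D=22

Standard divisor 313213/47 ≈ 6664.106; standard quotas: A 1.339, H 9.096, G 2.347, E 3.071, B 9.904, D 21.244.
Rounding to the nearest integer gives 1, 9, 2, 3, 10, 21 = 46 seats, so the divisor must be adjusted.
With modified divisor 6500: modified quotas A 1.373, H 9.325, G 2.406, E 3.148, B 10.154, D 21.780.
Rounding to the nearest integer: A 1, H 9, G 2, E 3, B 10, D 22 (total 47).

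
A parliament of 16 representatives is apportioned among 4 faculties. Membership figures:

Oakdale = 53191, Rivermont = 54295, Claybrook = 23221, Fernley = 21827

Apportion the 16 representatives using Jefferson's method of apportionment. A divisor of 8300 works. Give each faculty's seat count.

Oakdale=6, Rivermont=6, Claybrook=2, Fernley=2

With modified divisor 8300: modified quotas Oakdale 6.409, Rivermont 6.542, Claybrook 2.798, Fernley 2.630.
Rounding down: Oakdale 6, Rivermont 6, Claybrook 2, Fernley 2 (total 16).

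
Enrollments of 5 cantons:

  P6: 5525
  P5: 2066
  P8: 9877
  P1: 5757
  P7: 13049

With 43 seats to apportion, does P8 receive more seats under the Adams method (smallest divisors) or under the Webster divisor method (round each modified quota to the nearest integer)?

Webster

Adams: P6 7, P5 3, P8 11, P1 7, P7 15.
Webster: P6 7, P5 2, P8 12, P1 7, P7 15.
P8 gets 11 under Adams and 12 under Webster.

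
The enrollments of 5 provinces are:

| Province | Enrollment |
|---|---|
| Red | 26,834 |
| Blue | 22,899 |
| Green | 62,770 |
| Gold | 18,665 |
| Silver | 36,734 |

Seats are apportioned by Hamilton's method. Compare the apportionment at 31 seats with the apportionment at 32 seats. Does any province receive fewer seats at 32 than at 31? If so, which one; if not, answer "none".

none

At 31 seats: Red 5, Blue 4, Green 12, Gold 3, Silver 7.
At 32 seats: Red 5, Blue 4, Green 12, Gold 4, Silver 7.
No province's allocation decreased.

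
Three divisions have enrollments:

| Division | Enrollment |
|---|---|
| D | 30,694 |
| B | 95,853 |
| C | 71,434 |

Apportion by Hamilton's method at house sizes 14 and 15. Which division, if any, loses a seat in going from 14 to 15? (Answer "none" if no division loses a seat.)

At 14 seats: D 2, B 7, C 5.
At 15 seats: D 2, B 7, C 6.
No division's allocation decreased.

none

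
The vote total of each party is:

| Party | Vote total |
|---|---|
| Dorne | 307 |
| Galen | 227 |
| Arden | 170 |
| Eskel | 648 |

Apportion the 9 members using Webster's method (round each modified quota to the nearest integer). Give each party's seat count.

Dorne 2; Galen 2; Arden 1; Eskel 4

Standard divisor 1352/9 ≈ 150.222; standard quotas: Dorne 2.044, Galen 1.511, Arden 1.132, Eskel 4.314.
Rounding to the nearest integer gives Dorne 2, Galen 2, Arden 1, Eskel 4 — total 9, matching the house size, so no adjustment is needed.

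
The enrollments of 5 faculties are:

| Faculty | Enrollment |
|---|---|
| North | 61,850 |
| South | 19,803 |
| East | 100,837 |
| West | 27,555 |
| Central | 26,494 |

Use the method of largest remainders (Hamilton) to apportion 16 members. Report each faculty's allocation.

North: 4; South: 1; East: 7; West: 2; Central: 2

The standard divisor is 236539/16 ≈ 14783.688.
Standard quotas: North 4.1837, South 1.3395, East 6.8208, West 1.8639, Central 1.7921.
Lower quotas: North 4, South 1, East 6, West 1, Central 1 (sum 13, leaving 3 seats).
Remainders in descending order: West 0.8639, East 0.8208, Central 0.7921, South 0.3395, North 0.1837.
Largest remainders: West, East, Central receive the extra seats.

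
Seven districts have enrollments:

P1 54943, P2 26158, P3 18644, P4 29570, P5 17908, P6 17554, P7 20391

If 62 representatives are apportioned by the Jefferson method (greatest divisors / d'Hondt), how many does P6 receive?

Standard divisor 185168/62 ≈ 2986.581; standard quotas: P1 18.397, P2 8.759, P3 6.243, P4 9.901, P5 5.996, P6 5.878, P7 6.828.
Rounding down gives 18, 8, 6, 9, 5, 5, 6 = 57 seats, so the divisor must be adjusted.
With modified divisor 2899: modified quotas P1 18.952, P2 9.023, P3 6.431, P4 10.200, P5 6.177, P6 6.055, P7 7.034.
Rounding down: P1 18, P2 9, P3 6, P4 10, P5 6, P6 6, P7 7 (total 62).
P6 receives 6.

6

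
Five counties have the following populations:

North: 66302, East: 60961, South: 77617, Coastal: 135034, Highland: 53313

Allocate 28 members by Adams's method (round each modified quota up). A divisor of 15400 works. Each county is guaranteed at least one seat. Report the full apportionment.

With modified divisor 15400: modified quotas North 4.305, East 3.959, South 5.040, Coastal 8.768, Highland 3.462.
Rounding up: North 5, East 4, South 6, Coastal 9, Highland 4 (total 28).

North=5, East=4, South=6, Coastal=9, Highland=4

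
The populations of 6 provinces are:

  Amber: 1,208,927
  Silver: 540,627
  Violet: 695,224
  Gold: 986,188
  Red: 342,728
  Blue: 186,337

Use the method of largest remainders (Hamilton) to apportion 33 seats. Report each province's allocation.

Amber: 10, Silver: 4, Violet: 6, Gold: 8, Red: 3, Blue: 2

Total 3960031; standard divisor 3960031/33 ≈ 120000.939.
Standard quotas: Amber 10.0743, Silver 4.5052, Violet 5.7935, Gold 8.2182, Red 2.8560, Blue 1.5528.
Lower quotas: Amber 10, Silver 4, Violet 5, Gold 8, Red 2, Blue 1 (sum 30, leaving 3 seats).
Remainders in descending order: Red 0.8560, Violet 0.7935, Blue 0.5528, Silver 0.5052, Gold 0.2182, Amber 0.0743.
The surplus seats go to Red, Violet, Blue.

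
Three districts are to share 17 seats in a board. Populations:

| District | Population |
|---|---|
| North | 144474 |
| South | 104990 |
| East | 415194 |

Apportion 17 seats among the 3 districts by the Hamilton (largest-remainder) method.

North 4, South 3, East 10

Standard divisor: 664658 ÷ 17 ≈ 39097.529.
Standard quotas: North 3.6952, South 2.6853, East 10.6194.
Lower quotas: North 3, South 2, East 10 (sum 15, leaving 2 seats).
Remainders in descending order: North 0.6952, South 0.6853, East 0.6194.
Largest remainders: North, South receive the extra seats.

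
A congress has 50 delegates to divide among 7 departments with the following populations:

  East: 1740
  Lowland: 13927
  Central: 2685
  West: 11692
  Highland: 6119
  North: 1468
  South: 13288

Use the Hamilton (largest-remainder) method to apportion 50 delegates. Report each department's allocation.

East 2; Lowland 14; Central 3; West 11; Highland 6; North 1; South 13

The standard divisor is 50919/50 ≈ 1018.38.
Standard quotas: East 1.7086, Lowland 13.6756, Central 2.6365, West 11.4810, Highland 6.0086, North 1.4415, South 13.0482.
Lower quotas: East 1, Lowland 13, Central 2, West 11, Highland 6, North 1, South 13 (sum 47, leaving 3 seats).
Remainders in descending order: East 0.7086, Lowland 0.6756, Central 0.6365, West 0.4810, North 0.4415, South 0.0482, Highland 0.0086.
The surplus seats go to East, Lowland, Central.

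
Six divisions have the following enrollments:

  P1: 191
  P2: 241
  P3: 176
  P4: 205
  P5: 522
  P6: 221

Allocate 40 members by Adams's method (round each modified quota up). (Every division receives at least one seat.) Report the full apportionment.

Standard divisor 1556/40 ≈ 38.9; standard quotas: P1 4.910, P2 6.195, P3 4.524, P4 5.270, P5 13.419, P6 5.681.
Rounding up gives 5, 7, 5, 6, 14, 6 = 43 seats, so the divisor must be adjusted.
With modified divisor 42: modified quotas P1 4.548, P2 5.738, P3 4.190, P4 4.881, P5 12.429, P6 5.262.
Rounding up: P1 5, P2 6, P3 5, P4 5, P5 13, P6 6 (total 40).

P1=5, P2=6, P3=5, P4=5, P5=13, P6=6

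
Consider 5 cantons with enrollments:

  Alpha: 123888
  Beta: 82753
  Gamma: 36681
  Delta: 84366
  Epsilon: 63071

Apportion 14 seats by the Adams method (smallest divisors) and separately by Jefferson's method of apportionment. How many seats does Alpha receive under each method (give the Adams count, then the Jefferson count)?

Adams: Alpha 4, Beta 3, Gamma 2, Delta 3, Epsilon 2.
Jefferson: Alpha 5, Beta 3, Gamma 1, Delta 3, Epsilon 2.
Alpha gets 4 under Adams and 5 under Jefferson.

4 and 5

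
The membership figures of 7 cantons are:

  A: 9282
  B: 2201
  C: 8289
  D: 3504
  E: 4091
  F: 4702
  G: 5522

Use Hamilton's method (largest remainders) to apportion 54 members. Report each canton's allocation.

A 13, B 3, C 12, D 5, E 6, F 7, G 8

Standard divisor: 37591 ÷ 54 ≈ 696.13.
Standard quotas: A 13.3337, B 3.1618, C 11.9073, D 5.0335, E 5.8768, F 6.7545, G 7.9324.
Lower quotas: A 13, B 3, C 11, D 5, E 5, F 6, G 7 (sum 50, leaving 4 seats).
Remainders in descending order: G 0.9324, C 0.9073, E 0.8768, F 0.7545, A 0.3337, B 0.1618, D 0.0335.
The surplus seats go to G, C, E, F.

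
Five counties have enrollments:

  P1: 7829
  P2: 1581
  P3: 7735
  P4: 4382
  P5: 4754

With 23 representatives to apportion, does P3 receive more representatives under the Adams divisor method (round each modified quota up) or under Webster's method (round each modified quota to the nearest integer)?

Webster

Adams: P1 7, P2 2, P3 6, P4 4, P5 4.
Webster: P1 7, P2 1, P3 7, P4 4, P5 4.
P3 gets 6 under Adams and 7 under Webster.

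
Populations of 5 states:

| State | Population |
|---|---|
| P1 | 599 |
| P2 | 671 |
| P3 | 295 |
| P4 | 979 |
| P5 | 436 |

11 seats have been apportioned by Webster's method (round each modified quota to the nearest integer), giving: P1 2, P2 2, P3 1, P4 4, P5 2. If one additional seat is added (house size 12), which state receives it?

Priority for the next seat is population ÷ (current seats + 0.5).
Priorities: P1 239.600, P2 268.400, P3 196.667, P4 217.556, P5 174.400.
Highest priority: P2.

P2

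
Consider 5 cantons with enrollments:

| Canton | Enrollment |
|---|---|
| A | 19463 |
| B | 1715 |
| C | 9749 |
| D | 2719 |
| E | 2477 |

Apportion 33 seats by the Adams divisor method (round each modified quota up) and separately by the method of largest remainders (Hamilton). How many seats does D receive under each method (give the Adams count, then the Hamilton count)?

3 and 2

Adams: A 16, B 2, C 9, D 3, E 3.
Hamilton: A 18, B 2, C 9, D 2, E 2.
D gets 3 under Adams and 2 under Hamilton.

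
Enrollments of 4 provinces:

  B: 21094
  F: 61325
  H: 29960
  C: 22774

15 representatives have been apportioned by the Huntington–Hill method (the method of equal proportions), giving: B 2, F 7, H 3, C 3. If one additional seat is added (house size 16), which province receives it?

H

Priority for the next seat is population ÷ (√(s·(s+1))).
Priorities: B 8611.589, F 8194.898, H 8648.707, C 6574.288.
Highest priority: H.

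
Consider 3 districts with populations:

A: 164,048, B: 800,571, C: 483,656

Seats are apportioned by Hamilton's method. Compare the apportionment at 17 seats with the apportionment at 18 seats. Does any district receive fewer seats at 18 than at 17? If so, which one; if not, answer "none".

At 17 seats: A 2, B 9, C 6.
At 18 seats: A 2, B 10, C 6.
No district's allocation decreased.

none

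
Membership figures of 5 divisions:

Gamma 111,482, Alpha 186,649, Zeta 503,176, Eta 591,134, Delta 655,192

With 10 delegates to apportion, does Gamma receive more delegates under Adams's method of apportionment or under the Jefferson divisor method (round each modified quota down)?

Adams: Gamma 1, Alpha 1, Zeta 2, Eta 3, Delta 3.
Jefferson: Gamma 0, Alpha 1, Zeta 3, Eta 3, Delta 3.
Gamma gets 1 under Adams and 0 under Jefferson.

Adams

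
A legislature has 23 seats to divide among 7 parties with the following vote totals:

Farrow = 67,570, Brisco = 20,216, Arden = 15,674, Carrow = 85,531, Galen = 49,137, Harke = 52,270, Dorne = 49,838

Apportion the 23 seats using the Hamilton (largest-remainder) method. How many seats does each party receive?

Farrow 5, Brisco 1, Arden 1, Carrow 6, Galen 3, Harke 4, Dorne 3

Total 340236; standard divisor 340236/23 ≈ 14792.87.
Standard quotas: Farrow 4.5677, Brisco 1.3666, Arden 1.0596, Carrow 5.7819, Galen 3.3217, Harke 3.5335, Dorne 3.3691.
Lower quotas: Farrow 4, Brisco 1, Arden 1, Carrow 5, Galen 3, Harke 3, Dorne 3 (sum 20, leaving 3 seats).
Remainders in descending order: Carrow 0.7819, Farrow 0.5677, Harke 0.5335, Dorne 0.3691, Brisco 0.3666, Galen 0.3217, Arden 0.0596.
The surplus seats go to Carrow, Farrow, Harke.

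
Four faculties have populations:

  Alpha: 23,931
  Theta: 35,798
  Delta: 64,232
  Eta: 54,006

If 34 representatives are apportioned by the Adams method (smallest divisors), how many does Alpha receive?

5

Standard divisor 177967/34 ≈ 5234.324; standard quotas: Alpha 4.572, Theta 6.839, Delta 12.271, Eta 10.318.
Rounding up gives 5, 7, 13, 11 = 36 seats, so the divisor must be adjusted.
With modified divisor 5600: modified quotas Alpha 4.273, Theta 6.393, Delta 11.470, Eta 9.644.
Rounding up: Alpha 5, Theta 7, Delta 12, Eta 10 (total 34).
Alpha receives 5.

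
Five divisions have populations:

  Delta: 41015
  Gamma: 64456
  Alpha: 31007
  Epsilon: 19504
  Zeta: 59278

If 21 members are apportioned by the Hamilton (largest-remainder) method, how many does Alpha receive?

Total 215260; standard divisor 215260/21 ≈ 10250.476.
Standard quotas: Delta 4.0013, Gamma 6.2881, Alpha 3.0249, Epsilon 1.9027, Zeta 5.7830.
Lower quotas: Delta 4, Gamma 6, Alpha 3, Epsilon 1, Zeta 5 (sum 19, leaving 2 seats).
Remainders in descending order: Epsilon 0.9027, Zeta 0.7830, Gamma 0.2881, Alpha 0.0249, Delta 0.0013.
The surplus seats go to Epsilon, Zeta.
Alpha receives 3.

3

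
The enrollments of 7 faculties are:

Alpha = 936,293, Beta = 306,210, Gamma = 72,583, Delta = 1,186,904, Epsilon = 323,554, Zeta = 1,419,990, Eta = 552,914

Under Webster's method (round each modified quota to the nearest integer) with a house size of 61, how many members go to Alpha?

12

Standard divisor 4798448/61 ≈ 78663.082; standard quotas: Alpha 11.903, Beta 3.893, Gamma 0.923, Delta 15.088, Epsilon 4.113, Zeta 18.052, Eta 7.029.
Rounding to the nearest integer gives Alpha 12, Beta 4, Gamma 1, Delta 15, Epsilon 4, Zeta 18, Eta 7 — total 61, matching the house size, so no adjustment is needed.
Alpha receives 12.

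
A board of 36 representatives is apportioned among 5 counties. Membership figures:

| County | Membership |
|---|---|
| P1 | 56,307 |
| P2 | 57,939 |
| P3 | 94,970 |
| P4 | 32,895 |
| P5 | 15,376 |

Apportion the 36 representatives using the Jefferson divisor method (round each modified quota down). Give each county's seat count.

Standard divisor 257487/36 ≈ 7152.417; standard quotas: P1 7.872, P2 8.101, P3 13.278, P4 4.599, P5 2.150.
Rounding down gives 7, 8, 13, 4, 2 = 34 seats, so the divisor must be adjusted.
With modified divisor 6700: modified quotas P1 8.404, P2 8.648, P3 14.175, P4 4.910, P5 2.295.
Rounding down: P1 8, P2 8, P3 14, P4 4, P5 2 (total 36).

P1: 8, P2: 8, P3: 14, P4: 4, P5: 2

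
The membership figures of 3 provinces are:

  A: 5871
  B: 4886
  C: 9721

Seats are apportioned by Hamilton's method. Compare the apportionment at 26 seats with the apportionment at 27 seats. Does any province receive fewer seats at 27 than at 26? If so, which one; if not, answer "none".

At 26 seats: A 8, B 6, C 12.
At 27 seats: A 8, B 6, C 13.
No province's allocation decreased.

none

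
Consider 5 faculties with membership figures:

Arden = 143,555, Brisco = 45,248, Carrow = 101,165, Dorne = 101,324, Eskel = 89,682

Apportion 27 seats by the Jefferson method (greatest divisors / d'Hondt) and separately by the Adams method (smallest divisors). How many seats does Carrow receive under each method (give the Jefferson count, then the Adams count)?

Jefferson: Arden 8, Brisco 2, Carrow 6, Dorne 6, Eskel 5.
Adams: Arden 8, Brisco 3, Carrow 5, Dorne 6, Eskel 5.
Carrow gets 6 under Jefferson and 5 under Adams.

6 and 5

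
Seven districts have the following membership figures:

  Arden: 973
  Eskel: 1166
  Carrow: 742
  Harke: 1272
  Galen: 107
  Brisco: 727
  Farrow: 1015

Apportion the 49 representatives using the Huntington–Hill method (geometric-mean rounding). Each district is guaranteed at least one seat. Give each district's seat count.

Arden=8, Eskel=10, Carrow=6, Harke=10, Galen=1, Brisco=6, Farrow=8

With divisor 122: modified quotas Arden 7.975, Eskel 9.557, Carrow 6.082, Harke 10.426, Galen 0.877, Brisco 5.959, Farrow 8.320.
Geometric-mean thresholds: Arden √(7·8)=7.483, Eskel √(9·10)=9.487, Carrow √(6·7)=6.481, Harke √(10·11)=10.488, Galen (min 1), Brisco √(5·6)=5.477, Farrow √(8·9)=8.485.
Each quota rounded against its threshold gives Arden 8, Eskel 10, Carrow 6, Harke 10, Galen 1, Brisco 6, Farrow 8 (total 49).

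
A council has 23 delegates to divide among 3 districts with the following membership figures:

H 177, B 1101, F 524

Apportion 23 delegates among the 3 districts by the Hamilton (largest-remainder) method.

H 2, B 14, F 7

Standard divisor: 1802 ÷ 23 ≈ 78.348.
Standard quotas: H 2.259, B 14.053, F 6.688.
Lower quotas: H 2, B 14, F 6 (sum 22, leaving 1 seat).
Remainders in descending order: F 0.688, H 0.259, B 0.053.
Largest remainder: F receives the extra seat.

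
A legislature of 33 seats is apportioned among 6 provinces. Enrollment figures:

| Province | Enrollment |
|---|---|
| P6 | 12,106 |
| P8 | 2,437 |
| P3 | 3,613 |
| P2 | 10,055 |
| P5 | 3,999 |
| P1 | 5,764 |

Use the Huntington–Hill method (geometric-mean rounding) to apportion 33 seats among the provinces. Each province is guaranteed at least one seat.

P6=10; P8=2; P3=3; P2=9; P5=4; P1=5

With divisor 1154.3: modified quotas P6 10.488, P8 2.111, P3 3.130, P2 8.711, P5 3.464, P1 4.994.
Geometric-mean thresholds: P6 √(10·11)=10.488, P8 √(2·3)=2.449, P3 √(3·4)=3.464, P2 √(8·9)=8.485, P5 √(3·4)=3.464, P1 √(4·5)=4.472.
Each quota rounded against its threshold gives P6 10, P8 2, P3 3, P2 9, P5 4, P1 5 (total 33).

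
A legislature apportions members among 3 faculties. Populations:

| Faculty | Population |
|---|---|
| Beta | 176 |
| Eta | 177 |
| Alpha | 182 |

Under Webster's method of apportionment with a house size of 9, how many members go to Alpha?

Standard divisor 535/9 ≈ 59.444; standard quotas: Beta 2.961, Eta 2.978, Alpha 3.062.
Rounding to the nearest integer gives Beta 3, Eta 3, Alpha 3 — total 9, matching the house size, so no adjustment is needed.
Alpha receives 3.

3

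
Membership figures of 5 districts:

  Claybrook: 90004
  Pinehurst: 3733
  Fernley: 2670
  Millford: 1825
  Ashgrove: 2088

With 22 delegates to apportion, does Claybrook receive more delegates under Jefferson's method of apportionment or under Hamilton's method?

Jefferson

Jefferson: Claybrook 22, Pinehurst 0, Fernley 0, Millford 0, Ashgrove 0.
Hamilton: Claybrook 20, Pinehurst 1, Fernley 1, Millford 0, Ashgrove 0.
Claybrook gets 22 under Jefferson and 20 under Hamilton.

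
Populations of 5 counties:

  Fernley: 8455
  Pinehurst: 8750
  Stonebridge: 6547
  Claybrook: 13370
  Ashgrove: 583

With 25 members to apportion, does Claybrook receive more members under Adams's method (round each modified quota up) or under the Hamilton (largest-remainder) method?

Hamilton

Adams: Fernley 6, Pinehurst 6, Stonebridge 4, Claybrook 8, Ashgrove 1.
Hamilton: Fernley 6, Pinehurst 6, Stonebridge 4, Claybrook 9, Ashgrove 0.
Claybrook gets 8 under Adams and 9 under Hamilton.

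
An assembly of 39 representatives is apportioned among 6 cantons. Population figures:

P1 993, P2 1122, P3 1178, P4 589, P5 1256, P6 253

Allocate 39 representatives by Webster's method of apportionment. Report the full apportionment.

P1 7; P2 8; P3 9; P4 4; P5 9; P6 2

Standard divisor 5391/39 ≈ 138.231; standard quotas: P1 7.184, P2 8.117, P3 8.522, P4 4.261, P5 9.086, P6 1.830.
Rounding to the nearest integer gives P1 7, P2 8, P3 9, P4 4, P5 9, P6 2 — total 39, matching the house size, so no adjustment is needed.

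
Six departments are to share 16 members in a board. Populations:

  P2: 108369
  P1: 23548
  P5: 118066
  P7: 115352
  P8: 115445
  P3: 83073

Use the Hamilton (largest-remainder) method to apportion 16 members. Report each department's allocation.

P2 3, P1 1, P5 3, P7 3, P8 3, P3 3

The standard divisor is 563853/16 ≈ 35240.812.
Standard quotas: P2 3.0751, P1 0.6682, P5 3.3503, P7 3.2733, P8 3.2759, P3 2.3573.
Lower quotas: P2 3, P1 0, P5 3, P7 3, P8 3, P3 2 (sum 14, leaving 2 seats).
Remainders in descending order: P1 0.6682, P3 0.3573, P5 0.3503, P8 0.2759, P7 0.2733, P2 0.0751.
Largest remainders: P1, P3 receive the extra seats.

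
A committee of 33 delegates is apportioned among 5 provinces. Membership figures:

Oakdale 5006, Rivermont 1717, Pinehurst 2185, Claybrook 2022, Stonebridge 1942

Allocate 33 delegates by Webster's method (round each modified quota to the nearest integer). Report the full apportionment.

Oakdale 13; Rivermont 4; Pinehurst 6; Claybrook 5; Stonebridge 5

Standard divisor 12872/33 ≈ 390.061; standard quotas: Oakdale 12.834, Rivermont 4.402, Pinehurst 5.602, Claybrook 5.184, Stonebridge 4.979.
Rounding to the nearest integer gives Oakdale 13, Rivermont 4, Pinehurst 6, Claybrook 5, Stonebridge 5 — total 33, matching the house size, so no adjustment is needed.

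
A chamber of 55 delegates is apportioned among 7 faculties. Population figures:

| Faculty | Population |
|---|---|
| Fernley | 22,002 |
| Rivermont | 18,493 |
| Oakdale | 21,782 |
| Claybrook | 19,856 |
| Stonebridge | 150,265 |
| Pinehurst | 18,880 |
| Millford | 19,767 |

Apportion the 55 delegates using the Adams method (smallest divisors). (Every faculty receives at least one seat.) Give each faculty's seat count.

Fernley 5, Rivermont 4, Oakdale 5, Claybrook 4, Stonebridge 29, Pinehurst 4, Millford 4

Standard divisor 271045/55 ≈ 4928.091; standard quotas: Fernley 4.465, Rivermont 3.753, Oakdale 4.420, Claybrook 4.029, Stonebridge 30.492, Pinehurst 3.831, Millford 4.011.
Rounding up gives 5, 4, 5, 5, 31, 4, 5 = 59 seats, so the divisor must be adjusted.
With modified divisor 5300: modified quotas Fernley 4.151, Rivermont 3.489, Oakdale 4.110, Claybrook 3.746, Stonebridge 28.352, Pinehurst 3.562, Millford 3.730.
Rounding up: Fernley 5, Rivermont 4, Oakdale 5, Claybrook 4, Stonebridge 29, Pinehurst 4, Millford 4 (total 55).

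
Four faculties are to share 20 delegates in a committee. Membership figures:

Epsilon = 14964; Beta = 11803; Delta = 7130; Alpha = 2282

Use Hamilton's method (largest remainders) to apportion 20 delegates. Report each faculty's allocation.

Epsilon 8; Beta 7; Delta 4; Alpha 1

Total 36179; standard divisor 36179/20 ≈ 1808.95.
Standard quotas: Epsilon 8.2722, Beta 6.5248, Delta 3.9415, Alpha 1.2615.
Lower quotas: Epsilon 8, Beta 6, Delta 3, Alpha 1 (sum 18, leaving 2 seats).
Remainders in descending order: Delta 0.9415, Beta 0.5248, Epsilon 0.2722, Alpha 0.2615.
Largest remainders: Delta, Beta receive the extra seats.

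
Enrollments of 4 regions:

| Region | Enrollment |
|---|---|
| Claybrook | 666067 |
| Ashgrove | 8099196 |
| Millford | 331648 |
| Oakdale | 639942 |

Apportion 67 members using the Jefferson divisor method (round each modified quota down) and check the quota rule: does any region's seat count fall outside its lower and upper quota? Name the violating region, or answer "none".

Standard quotas: Claybrook 4.583, Ashgrove 55.731, Millford 2.282, Oakdale 4.403.
Jefferson allocation: Claybrook 4, Ashgrove 57, Millford 2, Oakdale 4.
Ashgrove has quota 55.731 (lower 55, upper 56) but receives 57 — outside the quota interval.

Ashgrove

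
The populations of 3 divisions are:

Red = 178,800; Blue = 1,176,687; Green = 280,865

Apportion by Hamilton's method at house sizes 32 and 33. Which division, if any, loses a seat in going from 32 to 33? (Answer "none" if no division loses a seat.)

At 32 seats: Red 4, Blue 23, Green 5.
At 33 seats: Red 3, Blue 24, Green 6.
Red drops from 4 to 3.

Red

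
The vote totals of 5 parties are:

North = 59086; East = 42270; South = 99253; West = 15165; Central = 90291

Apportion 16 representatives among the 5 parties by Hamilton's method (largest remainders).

Standard divisor: 306065 ÷ 16 ≈ 19129.062.
Standard quotas: North 3.0888, East 2.2097, South 5.1886, West 0.7928, Central 4.7201.
Lower quotas: North 3, East 2, South 5, West 0, Central 4 (sum 14, leaving 2 seats).
Remainders in descending order: West 0.7928, Central 0.7201, East 0.2097, South 0.1886, North 0.0888.
Largest remainders: West, Central receive the extra seats.

North: 3, East: 2, South: 5, West: 1, Central: 5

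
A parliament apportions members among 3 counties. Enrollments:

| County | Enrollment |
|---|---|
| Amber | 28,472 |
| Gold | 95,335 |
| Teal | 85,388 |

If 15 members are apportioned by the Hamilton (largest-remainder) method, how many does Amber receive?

2

The standard divisor is 209195/15 ≈ 13946.333.
Standard quotas: Amber 2.0415, Gold 6.8358, Teal 6.1226.
Lower quotas: Amber 2, Gold 6, Teal 6 (sum 14, leaving 1 seat).
Remainders in descending order: Gold 0.8358, Teal 0.1226, Amber 0.0415.
The surplus seat goes to Gold.
Amber receives 2.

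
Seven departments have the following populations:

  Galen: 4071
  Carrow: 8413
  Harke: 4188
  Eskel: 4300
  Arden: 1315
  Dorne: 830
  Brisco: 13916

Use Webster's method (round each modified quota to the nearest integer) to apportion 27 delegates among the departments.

Standard divisor 37033/27 ≈ 1371.593; standard quotas: Galen 2.968, Carrow 6.134, Harke 3.053, Eskel 3.135, Arden 0.959, Dorne 0.605, Brisco 10.146.
Rounding to the nearest integer gives Galen 3, Carrow 6, Harke 3, Eskel 3, Arden 1, Dorne 1, Brisco 10 — total 27, matching the house size, so no adjustment is needed.

Galen: 3; Carrow: 6; Harke: 3; Eskel: 3; Arden: 1; Dorne: 1; Brisco: 10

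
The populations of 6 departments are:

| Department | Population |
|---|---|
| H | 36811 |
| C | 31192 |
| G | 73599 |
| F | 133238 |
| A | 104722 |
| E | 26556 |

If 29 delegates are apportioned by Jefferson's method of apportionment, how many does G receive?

Standard divisor 406118/29 ≈ 14004.069; standard quotas: H 2.629, C 2.227, G 5.256, F 9.514, A 7.478, E 1.896.
Rounding down gives 2, 2, 5, 9, 7, 1 = 26 seats, so the divisor must be adjusted.
With modified divisor 12700: modified quotas H 2.899, C 2.456, G 5.795, F 10.491, A 8.246, E 2.091.
Rounding down: H 2, C 2, G 5, F 10, A 8, E 2 (total 29).
G receives 5.

5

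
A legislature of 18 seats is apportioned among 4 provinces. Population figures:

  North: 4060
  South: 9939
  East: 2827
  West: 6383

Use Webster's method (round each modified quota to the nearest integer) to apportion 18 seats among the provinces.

Standard divisor 23209/18 ≈ 1289.389; standard quotas: North 3.149, South 7.708, East 2.193, West 4.950.
Rounding to the nearest integer gives North 3, South 8, East 2, West 5 — total 18, matching the house size, so no adjustment is needed.

North 3; South 8; East 2; West 5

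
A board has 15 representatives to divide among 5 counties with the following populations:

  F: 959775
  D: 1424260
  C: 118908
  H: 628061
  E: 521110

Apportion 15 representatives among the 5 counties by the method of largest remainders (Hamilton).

F 4; D 6; C 0; H 3; E 2

Total 3652114; standard divisor 3652114/15 ≈ 243474.267.
Standard quotas: F 3.9420, D 5.8497, C 0.4884, H 2.5796, E 2.1403.
Lower quotas: F 3, D 5, C 0, H 2, E 2 (sum 12, leaving 3 seats).
Remainders in descending order: F 0.9420, D 0.8497, H 0.5796, C 0.4884, E 0.1403.
The surplus seats go to F, D, H.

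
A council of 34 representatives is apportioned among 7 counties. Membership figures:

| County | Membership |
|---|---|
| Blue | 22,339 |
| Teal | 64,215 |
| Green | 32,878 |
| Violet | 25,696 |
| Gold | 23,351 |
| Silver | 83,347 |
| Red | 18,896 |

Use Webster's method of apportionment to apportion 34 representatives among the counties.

Blue=3; Teal=8; Green=4; Violet=3; Gold=3; Silver=11; Red=2

Standard divisor 270722/34 ≈ 7962.412; standard quotas: Blue 2.806, Teal 8.065, Green 4.129, Violet 3.227, Gold 2.933, Silver 10.468, Red 2.373.
Rounding to the nearest integer gives 3, 8, 4, 3, 3, 10, 2 = 33 seats, so the divisor must be adjusted.
With modified divisor 7700: modified quotas Blue 2.901, Teal 8.340, Green 4.270, Violet 3.337, Gold 3.033, Silver 10.824, Red 2.454.
Rounding to the nearest integer: Blue 3, Teal 8, Green 4, Violet 3, Gold 3, Silver 11, Red 2 (total 34).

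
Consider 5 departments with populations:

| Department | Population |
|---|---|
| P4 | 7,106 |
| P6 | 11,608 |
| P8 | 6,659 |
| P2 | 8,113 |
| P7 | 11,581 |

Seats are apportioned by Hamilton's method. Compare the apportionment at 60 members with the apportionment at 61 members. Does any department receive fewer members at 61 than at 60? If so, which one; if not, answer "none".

P4

At 60 seats: P4 10, P6 15, P8 9, P2 11, P7 15.
At 61 seats: P4 9, P6 16, P8 9, P2 11, P7 16.
P4 drops from 10 to 9.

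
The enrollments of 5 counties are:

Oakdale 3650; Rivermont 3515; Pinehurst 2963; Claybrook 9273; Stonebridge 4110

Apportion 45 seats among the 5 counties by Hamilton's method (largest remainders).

Total 23511; standard divisor 23511/45 ≈ 522.467.
Standard quotas: Oakdale 6.9861, Rivermont 6.7277, Pinehurst 5.6712, Claybrook 17.7485, Stonebridge 7.8665.
Lower quotas: Oakdale 6, Rivermont 6, Pinehurst 5, Claybrook 17, Stonebridge 7 (sum 41, leaving 4 seats).
Remainders in descending order: Oakdale 0.9861, Stonebridge 0.8665, Claybrook 0.7485, Rivermont 0.7277, Pinehurst 0.6712.
The surplus seats go to Oakdale, Stonebridge, Claybrook, Rivermont.

Oakdale 7; Rivermont 7; Pinehurst 5; Claybrook 18; Stonebridge 8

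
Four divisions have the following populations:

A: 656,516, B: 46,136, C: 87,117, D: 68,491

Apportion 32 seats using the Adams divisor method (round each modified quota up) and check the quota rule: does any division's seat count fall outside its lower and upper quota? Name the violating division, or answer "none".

A

Standard quotas: A 24.478, B 1.720, C 3.248, D 2.554.
Adams allocation: A 23, B 2, C 4, D 3.
A has quota 24.478 (lower 24, upper 25) but receives 23 — outside the quota interval.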